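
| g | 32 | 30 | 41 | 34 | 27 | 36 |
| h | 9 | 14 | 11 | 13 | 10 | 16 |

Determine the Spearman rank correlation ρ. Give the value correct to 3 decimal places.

0.314

Rank g: 3, 2, 6, 4, 1, 5
Rank h: 1, 5, 3, 4, 2, 6
d = rank(g) − rank(h): 2, -3, 3, 0, -1, -1; Σd² = 24
ρ = 1 − 6Σd² / [n(n²−1)] = 1 − 6×24 / (6×35) = 1 − 144/210 ≈ 0.314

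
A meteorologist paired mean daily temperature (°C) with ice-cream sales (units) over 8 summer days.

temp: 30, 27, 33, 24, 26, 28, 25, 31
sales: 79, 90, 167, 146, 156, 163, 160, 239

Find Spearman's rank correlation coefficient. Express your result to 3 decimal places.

0.452

Rank temp: 6, 4, 8, 1, 3, 5, 2, 7
Rank sales: 1, 2, 7, 3, 4, 6, 5, 8
d = rank(temp) − rank(sales): 5, 2, 1, -2, -1, -1, -3, -1; Σd² = 46
ρ = 1 − 6Σd² / [n(n²−1)] = 1 − 6×46 / (8×63) = 1 − 276/504 ≈ 0.452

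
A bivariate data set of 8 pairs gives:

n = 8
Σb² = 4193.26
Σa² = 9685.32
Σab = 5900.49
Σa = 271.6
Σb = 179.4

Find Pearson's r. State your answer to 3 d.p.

-0.676

r = (nΣab − ΣaΣb) / √[(nΣa² − (Σa)²)(nΣb² − (Σb)²)]
Numerator: 8×5900.49 − 271.6×179.4 = -1521.12
Denominator: √[(77482.56 − 73766.56)(33546.08 − 32184.36)] = √[3716 × 1361.72] = 2249.4781
r = -1521.12 / 2249.4781 ≈ -0.676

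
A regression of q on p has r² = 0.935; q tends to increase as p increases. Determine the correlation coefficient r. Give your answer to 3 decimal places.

|r| = √0.935 = 0.967
The association is positive, so r = 0.967.

0.967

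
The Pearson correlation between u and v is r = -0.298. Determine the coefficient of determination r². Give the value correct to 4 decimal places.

0.0888

r² = (-0.298)² = 0.0888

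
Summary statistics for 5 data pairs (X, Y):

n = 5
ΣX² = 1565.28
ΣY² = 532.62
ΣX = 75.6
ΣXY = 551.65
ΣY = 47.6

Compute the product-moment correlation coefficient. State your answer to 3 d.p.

-0.918

r = (nΣXY − ΣXΣY) / √[(nΣX² − (ΣX)²)(nΣY² − (ΣY)²)]
Numerator: 5×551.65 − 75.6×47.6 = -840.31
Denominator: √[(7826.4 − 5715.36)(2663.1 − 2265.76)] = √[2111.04 × 397.34] = 915.8606
r = -840.31 / 915.8606 ≈ -0.918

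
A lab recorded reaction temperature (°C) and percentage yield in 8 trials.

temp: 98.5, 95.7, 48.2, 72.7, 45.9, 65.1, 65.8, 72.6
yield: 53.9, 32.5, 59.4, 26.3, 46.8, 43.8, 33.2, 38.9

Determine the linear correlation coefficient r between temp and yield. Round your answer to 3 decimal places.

n = 8, Σx = 564.5, Σy = 334.8, Σx² = 42414.49, Σy² = 14905.64, Σxy = 23202.69
nΣxy − ΣxΣy = 185621.52 − 188994.6 = -3373.08
nΣx² − (Σx)² = 339315.92 − 318660.25 = 20655.67; nΣy² − (Σy)² = 119245.12 − 112091.04 = 7154.08
r = -3373.08 / √(20655.67 × 7154.08) = -3373.08 / 12156.1637 ≈ -0.277

-0.277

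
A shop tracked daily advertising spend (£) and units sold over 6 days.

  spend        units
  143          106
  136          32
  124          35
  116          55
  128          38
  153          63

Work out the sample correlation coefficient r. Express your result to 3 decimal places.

n = 6, Σx = 800, Σy = 329, Σx² = 107570, Σy² = 21923, Σxy = 44733
nΣxy − ΣxΣy = 268398 − 263200 = 5198
nΣx² − (Σx)² = 645420 − 640000 = 5420; nΣy² − (Σy)² = 131538 − 108241 = 23297
r = 5198 / √(5420 × 23297) = 5198 / 11236.9809 ≈ 0.463

0.463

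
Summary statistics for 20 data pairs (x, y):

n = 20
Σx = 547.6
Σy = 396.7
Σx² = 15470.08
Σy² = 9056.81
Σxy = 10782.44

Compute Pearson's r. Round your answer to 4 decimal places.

r = (nΣxy − ΣxΣy) / √[(nΣx² − (Σx)²)(nΣy² − (Σy)²)]
Numerator: 20×10782.44 − 547.6×396.7 = -1584.12
Denominator: √[(309401.6 − 299865.76)(181136.2 − 157370.89)] = √[9535.84 × 23765.31] = 15053.9760
r = -1584.12 / 15053.9760 ≈ -0.1052

-0.1052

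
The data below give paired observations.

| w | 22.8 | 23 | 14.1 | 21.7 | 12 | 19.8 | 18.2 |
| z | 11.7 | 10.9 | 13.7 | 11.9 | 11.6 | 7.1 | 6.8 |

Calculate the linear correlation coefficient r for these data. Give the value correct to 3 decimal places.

n = 7, Σw = 131.6, Σz = 73.7, Σw² = 2585.82, Σz² = 816.21, Σwz = 1372.4
nΣwz − ΣwΣz = 9606.8 − 9698.92 = -92.12
nΣw² − (Σw)² = 18100.74 − 17318.56 = 782.18; nΣz² − (Σz)² = 5713.47 − 5431.69 = 281.78
r = -92.12 / √(782.18 × 281.78) = -92.12 / 469.4706 ≈ -0.196

-0.196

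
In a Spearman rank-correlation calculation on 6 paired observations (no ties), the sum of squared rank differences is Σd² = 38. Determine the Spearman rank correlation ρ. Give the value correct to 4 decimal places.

ρ = 1 − 6Σd² / [n(n²−1)] = 1 − 6×38 / (6×35)
  = 1 − 228/210 = 1 − 1.08571 ≈ -0.0857

-0.0857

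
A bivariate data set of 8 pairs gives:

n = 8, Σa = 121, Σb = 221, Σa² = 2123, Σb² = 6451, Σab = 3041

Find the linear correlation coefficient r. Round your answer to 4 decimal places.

-0.9477

r = (nΣab − ΣaΣb) / √[(nΣa² − (Σa)²)(nΣb² − (Σb)²)]
Numerator: 8×3041 − 121×221 = -2413
Denominator: √[(16984 − 14641)(51608 − 48841)] = √[2343 × 2767] = 2546.1895
r = -2413 / 2546.1895 ≈ -0.9477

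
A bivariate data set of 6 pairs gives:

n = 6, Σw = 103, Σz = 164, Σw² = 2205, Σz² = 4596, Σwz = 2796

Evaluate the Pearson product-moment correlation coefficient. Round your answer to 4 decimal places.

r = (nΣwz − ΣwΣz) / √[(nΣw² − (Σw)²)(nΣz² − (Σz)²)]
Numerator: 6×2796 − 103×164 = -116
Denominator: √[(13230 − 10609)(27576 − 26896)] = √[2621 × 680] = 1335.0206
r = -116 / 1335.0206 ≈ -0.0869

-0.0869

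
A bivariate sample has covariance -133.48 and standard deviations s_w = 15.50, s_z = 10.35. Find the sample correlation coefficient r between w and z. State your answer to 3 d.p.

r = Cov(w,z) / (s_w · s_z) = -133.48 / (15.50 × 10.35)
  = -133.48 / 160.4250 ≈ -0.832

-0.832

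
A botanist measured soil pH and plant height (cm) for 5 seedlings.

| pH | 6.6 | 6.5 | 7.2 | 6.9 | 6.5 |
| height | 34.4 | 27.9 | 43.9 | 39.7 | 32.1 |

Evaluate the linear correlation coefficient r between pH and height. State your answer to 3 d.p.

0.954

n = 5, Σx = 33.7, Σy = 178, Σx² = 227.51, Σy² = 6495.48, Σxy = 1207.05
nΣxy − ΣxΣy = 6035.25 − 5998.6 = 36.65
nΣx² − (Σx)² = 1137.55 − 1135.69 = 1.86; nΣy² − (Σy)² = 32477.4 − 31684 = 793.4
r = 36.65 / √(1.86 × 793.4) = 36.65 / 38.4152 ≈ 0.954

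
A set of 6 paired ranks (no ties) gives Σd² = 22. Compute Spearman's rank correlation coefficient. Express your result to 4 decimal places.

ρ = 1 − 6Σd² / [n(n²−1)] = 1 − 6×22 / (6×35)
  = 1 − 132/210 = 1 − 0.62857 ≈ 0.3714

0.3714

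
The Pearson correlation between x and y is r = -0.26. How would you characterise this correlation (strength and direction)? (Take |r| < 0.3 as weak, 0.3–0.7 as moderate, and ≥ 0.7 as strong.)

r = -0.26 < 0 so the relationship is negative.
|r| = 0.26, which falls in the weak range.

weak negative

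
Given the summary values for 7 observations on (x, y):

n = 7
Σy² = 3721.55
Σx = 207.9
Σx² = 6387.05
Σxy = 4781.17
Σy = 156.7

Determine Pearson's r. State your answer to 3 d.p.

r = (nΣxy − ΣxΣy) / √[(nΣx² − (Σx)²)(nΣy² − (Σy)²)]
Numerator: 7×4781.17 − 207.9×156.7 = 890.26
Denominator: √[(44709.35 − 43222.41)(26050.85 − 24554.89)] = √[1486.94 × 1495.96] = 1491.4432
r = 890.26 / 1491.4432 ≈ 0.597

0.597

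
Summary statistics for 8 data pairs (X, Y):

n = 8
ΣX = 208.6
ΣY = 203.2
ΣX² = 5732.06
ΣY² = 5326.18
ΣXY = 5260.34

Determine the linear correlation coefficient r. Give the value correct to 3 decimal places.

-0.173

r = (nΣXY − ΣXΣY) / √[(nΣX² − (ΣX)²)(nΣY² − (ΣY)²)]
Numerator: 8×5260.34 − 208.6×203.2 = -304.8
Denominator: √[(45856.48 − 43513.96)(42609.44 − 41290.24)] = √[2342.52 × 1319.2] = 1757.9114
r = -304.8 / 1757.9114 ≈ -0.173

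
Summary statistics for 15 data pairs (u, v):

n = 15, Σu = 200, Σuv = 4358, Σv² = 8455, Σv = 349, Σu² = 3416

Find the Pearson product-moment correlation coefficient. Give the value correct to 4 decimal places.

-0.5895

r = (nΣuv − ΣuΣv) / √[(nΣu² − (Σu)²)(nΣv² − (Σv)²)]
Numerator: 15×4358 − 200×349 = -4430
Denominator: √[(51240 − 40000)(126825 − 121801)] = √[11240 × 5024] = 7514.6364
r = -4430 / 7514.6364 ≈ -0.5895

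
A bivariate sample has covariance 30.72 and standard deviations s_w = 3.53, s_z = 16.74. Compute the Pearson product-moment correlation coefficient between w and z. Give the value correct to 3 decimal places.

0.520

r = Cov(w,z) / (s_w · s_z) = 30.72 / (3.53 × 16.74)
  = 30.72 / 59.0922 ≈ 0.520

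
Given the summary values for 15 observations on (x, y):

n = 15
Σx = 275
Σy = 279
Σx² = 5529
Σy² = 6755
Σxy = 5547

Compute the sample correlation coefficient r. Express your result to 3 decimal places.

r = (nΣxy − ΣxΣy) / √[(nΣx² − (Σx)²)(nΣy² − (Σy)²)]
Numerator: 15×5547 − 275×279 = 6480
Denominator: √[(82935 − 75625)(101325 − 77841)] = √[7310 × 23484] = 13102.2151
r = 6480 / 13102.2151 ≈ 0.495

0.495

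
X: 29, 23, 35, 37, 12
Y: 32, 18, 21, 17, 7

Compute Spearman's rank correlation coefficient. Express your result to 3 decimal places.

0.300

Rank X: 3, 2, 4, 5, 1
Rank Y: 5, 3, 4, 2, 1
d = rank(X) − rank(Y): -2, -1, 0, 3, 0; Σd² = 14
ρ = 1 − 6Σd² / [n(n²−1)] = 1 − 6×14 / (5×24) = 1 − 84/120 ≈ 0.300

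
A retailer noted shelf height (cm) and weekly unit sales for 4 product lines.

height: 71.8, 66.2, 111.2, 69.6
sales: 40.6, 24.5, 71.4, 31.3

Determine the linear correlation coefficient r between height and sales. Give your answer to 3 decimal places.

n = 4, Σx = 318.8, Σy = 167.8, Σx² = 26747.28, Σy² = 8326.26, Σxy = 14655.14
nΣxy − ΣxΣy = 58620.56 − 53494.64 = 5125.92
nΣx² − (Σx)² = 106989.12 − 101633.44 = 5355.68; nΣy² − (Σy)² = 33305.04 − 28156.84 = 5148.2
r = 5125.92 / √(5355.68 × 5148.2) = 5125.92 / 5250.9153 ≈ 0.976

0.976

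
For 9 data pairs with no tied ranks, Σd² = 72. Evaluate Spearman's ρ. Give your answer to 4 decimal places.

0.4000

ρ = 1 − 6Σd² / [n(n²−1)] = 1 − 6×72 / (9×80)
  = 1 − 432/720 = 1 − 0.60000 ≈ 0.4000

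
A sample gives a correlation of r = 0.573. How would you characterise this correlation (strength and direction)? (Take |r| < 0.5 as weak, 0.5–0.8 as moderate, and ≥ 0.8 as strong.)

r = 0.573 > 0 so the relationship is positive.
|r| = 0.573, which falls in the moderate range.

moderate positive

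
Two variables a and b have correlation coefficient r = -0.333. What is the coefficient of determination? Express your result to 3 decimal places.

0.111

r² = (-0.333)² = 0.111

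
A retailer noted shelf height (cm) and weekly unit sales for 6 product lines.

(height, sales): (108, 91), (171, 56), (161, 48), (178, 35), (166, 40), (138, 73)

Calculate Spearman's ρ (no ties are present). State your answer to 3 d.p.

-0.829

Rank height: 1, 5, 3, 6, 4, 2
Rank sales: 6, 4, 3, 1, 2, 5
d = rank(height) − rank(sales): -5, 1, 0, 5, 2, -3; Σd² = 64
ρ = 1 − 6Σd² / [n(n²−1)] = 1 − 6×64 / (6×35) = 1 − 384/210 ≈ -0.829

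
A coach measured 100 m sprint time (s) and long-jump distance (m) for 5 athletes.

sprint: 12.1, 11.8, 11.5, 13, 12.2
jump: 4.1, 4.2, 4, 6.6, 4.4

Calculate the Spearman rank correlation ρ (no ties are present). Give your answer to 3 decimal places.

0.900

Rank sprint: 3, 2, 1, 5, 4
Rank jump: 2, 3, 1, 5, 4
d = rank(sprint) − rank(jump): 1, -1, 0, 0, 0; Σd² = 2
ρ = 1 − 6Σd² / [n(n²−1)] = 1 − 6×2 / (5×24) = 1 − 12/120 ≈ 0.900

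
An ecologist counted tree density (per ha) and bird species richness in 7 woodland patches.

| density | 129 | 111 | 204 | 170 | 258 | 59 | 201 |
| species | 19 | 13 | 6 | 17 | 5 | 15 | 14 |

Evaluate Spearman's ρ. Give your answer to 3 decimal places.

Rank density: 3, 2, 6, 4, 7, 1, 5
Rank species: 7, 3, 2, 6, 1, 5, 4
d = rank(density) − rank(species): -4, -1, 4, -2, 6, -4, 1; Σd² = 90
ρ = 1 − 6Σd² / [n(n²−1)] = 1 − 6×90 / (7×48) = 1 − 540/336 ≈ -0.607

-0.607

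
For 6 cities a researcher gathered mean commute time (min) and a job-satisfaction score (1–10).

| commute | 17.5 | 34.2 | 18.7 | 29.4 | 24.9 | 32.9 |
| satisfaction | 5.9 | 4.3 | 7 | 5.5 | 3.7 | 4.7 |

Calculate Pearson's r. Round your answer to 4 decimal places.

-0.6414

n = 6, Σx = 157.6, Σy = 31.1, Σx² = 4392.36, Σy² = 168.33, Σxy = 789.67
nΣxy − ΣxΣy = 4738.02 − 4901.36 = -163.34
nΣx² − (Σx)² = 26354.16 − 24837.76 = 1516.4; nΣy² − (Σy)² = 1009.98 − 967.21 = 42.77
r = -163.34 / √(1516.4 × 42.77) = -163.34 / 254.6693 ≈ -0.6414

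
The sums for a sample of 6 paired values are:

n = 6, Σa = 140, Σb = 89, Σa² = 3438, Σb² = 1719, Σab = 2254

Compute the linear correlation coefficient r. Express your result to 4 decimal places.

r = (nΣab − ΣaΣb) / √[(nΣa² − (Σa)²)(nΣb² − (Σb)²)]
Numerator: 6×2254 − 140×89 = 1064
Denominator: √[(20628 − 19600)(10314 − 7921)] = √[1028 × 2393] = 1568.4400
r = 1064 / 1568.4400 ≈ 0.6784

0.6784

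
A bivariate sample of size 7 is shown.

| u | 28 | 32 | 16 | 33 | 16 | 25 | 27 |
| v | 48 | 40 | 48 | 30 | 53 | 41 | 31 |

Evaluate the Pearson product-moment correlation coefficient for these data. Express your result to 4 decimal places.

-0.7306

n = 7, Σu = 177, Σv = 291, Σu² = 4763, Σv² = 12559, Σuv = 7092
nΣuv − ΣuΣv = 49644 − 51507 = -1863
nΣu² − (Σu)² = 33341 − 31329 = 2012; nΣv² − (Σv)² = 87913 − 84681 = 3232
r = -1863 / √(2012 × 3232) = -1863 / 2550.0557 ≈ -0.7306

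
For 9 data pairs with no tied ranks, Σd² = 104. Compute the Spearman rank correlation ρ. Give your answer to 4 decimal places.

ρ = 1 − 6Σd² / [n(n²−1)] = 1 − 6×104 / (9×80)
  = 1 − 624/720 = 1 − 0.86667 ≈ 0.1333

0.1333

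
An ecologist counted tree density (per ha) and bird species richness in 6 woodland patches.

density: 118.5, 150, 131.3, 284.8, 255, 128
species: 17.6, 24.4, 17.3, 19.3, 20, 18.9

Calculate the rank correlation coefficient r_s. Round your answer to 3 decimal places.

Rank density: 1, 4, 3, 6, 5, 2
Rank species: 2, 6, 1, 4, 5, 3
d = rank(density) − rank(species): -1, -2, 2, 2, 0, -1; Σd² = 14
ρ = 1 − 6Σd² / [n(n²−1)] = 1 − 6×14 / (6×35) = 1 − 84/210 ≈ 0.600

0.600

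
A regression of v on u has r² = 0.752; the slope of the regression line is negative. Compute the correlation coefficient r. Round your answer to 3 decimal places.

|r| = √0.752 = 0.867
The association is negative, so r = −0.867.

-0.867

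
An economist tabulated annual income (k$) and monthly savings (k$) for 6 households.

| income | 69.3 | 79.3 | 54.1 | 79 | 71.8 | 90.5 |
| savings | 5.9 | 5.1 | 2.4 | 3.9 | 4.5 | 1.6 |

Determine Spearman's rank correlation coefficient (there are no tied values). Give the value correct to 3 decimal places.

Rank income: 2, 5, 1, 4, 3, 6
Rank savings: 6, 5, 2, 3, 4, 1
d = rank(income) − rank(savings): -4, 0, -1, 1, -1, 5; Σd² = 44
ρ = 1 − 6Σd² / [n(n²−1)] = 1 − 6×44 / (6×35) = 1 − 264/210 ≈ -0.257

-0.257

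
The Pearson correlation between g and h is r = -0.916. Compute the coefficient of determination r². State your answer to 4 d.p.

r² = (-0.916)² = 0.8391

0.8391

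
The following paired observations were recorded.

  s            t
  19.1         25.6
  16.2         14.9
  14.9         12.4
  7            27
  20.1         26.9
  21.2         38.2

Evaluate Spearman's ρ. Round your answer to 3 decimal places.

Rank s: 4, 3, 2, 1, 5, 6
Rank t: 3, 2, 1, 5, 4, 6
d = rank(s) − rank(t): 1, 1, 1, -4, 1, 0; Σd² = 20
ρ = 1 − 6Σd² / [n(n²−1)] = 1 − 6×20 / (6×35) = 1 − 120/210 ≈ 0.429

0.429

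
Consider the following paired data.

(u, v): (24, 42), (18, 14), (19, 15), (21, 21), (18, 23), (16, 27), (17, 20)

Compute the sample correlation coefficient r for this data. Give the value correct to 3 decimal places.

n = 7, Σu = 133, Σv = 162, Σu² = 2571, Σv² = 4284, Σuv = 3172
nΣuv − ΣuΣv = 22204 − 21546 = 658
nΣu² − (Σu)² = 17997 − 17689 = 308; nΣv² − (Σv)² = 29988 − 26244 = 3744
r = 658 / √(308 × 3744) = 658 / 1073.8492 ≈ 0.613

0.613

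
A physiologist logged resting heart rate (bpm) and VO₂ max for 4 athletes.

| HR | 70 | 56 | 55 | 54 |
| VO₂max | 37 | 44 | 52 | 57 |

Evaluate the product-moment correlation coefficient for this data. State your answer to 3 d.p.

n = 4, Σx = 235, Σy = 190, Σx² = 13977, Σy² = 9258, Σxy = 10992
nΣxy − ΣxΣy = 43968 − 44650 = -682
nΣx² − (Σx)² = 55908 − 55225 = 683; nΣy² − (Σy)² = 37032 − 36100 = 932
r = -682 / √(683 × 932) = -682 / 797.8446 ≈ -0.855

-0.855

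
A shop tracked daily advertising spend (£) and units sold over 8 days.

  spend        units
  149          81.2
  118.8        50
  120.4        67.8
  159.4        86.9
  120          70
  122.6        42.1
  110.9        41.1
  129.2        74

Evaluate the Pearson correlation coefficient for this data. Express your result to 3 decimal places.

0.803

n = 8, Σx = 1030.3, Σy = 513.1, Σx² = 134641.17, Σy² = 35079.51, Σxy = 67734.03
nΣxy − ΣxΣy = 541872.24 − 528646.93 = 13225.31
nΣx² − (Σx)² = 1077129.36 − 1061518.09 = 15611.27; nΣy² − (Σy)² = 280636.08 − 263271.61 = 17364.47
r = 13225.31 / √(15611.27 × 17364.47) = 13225.31 / 16464.5507 ≈ 0.803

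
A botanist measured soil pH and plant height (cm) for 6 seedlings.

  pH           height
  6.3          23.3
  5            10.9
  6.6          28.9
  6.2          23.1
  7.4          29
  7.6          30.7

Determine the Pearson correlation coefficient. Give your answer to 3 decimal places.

n = 6, Σx = 39.1, Σy = 145.9, Σx² = 259.21, Σy² = 3814.01, Σxy = 983.17
nΣxy − ΣxΣy = 5899.02 − 5704.69 = 194.33
nΣx² − (Σx)² = 1555.26 − 1528.81 = 26.45; nΣy² − (Σy)² = 22884.06 − 21286.81 = 1597.25
r = 194.33 / √(26.45 × 1597.25) = 194.33 / 205.5414 ≈ 0.945

0.945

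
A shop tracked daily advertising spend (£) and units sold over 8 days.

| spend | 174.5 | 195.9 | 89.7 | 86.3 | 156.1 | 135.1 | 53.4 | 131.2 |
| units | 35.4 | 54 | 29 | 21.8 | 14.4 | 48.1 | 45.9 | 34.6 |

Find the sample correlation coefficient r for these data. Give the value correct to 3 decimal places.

0.172

n = 8, Σx = 1022.2, Σy = 283.2, Σx² = 147005.06, Σy² = 11310.34, Σxy = 36975.27
nΣxy − ΣxΣy = 295802.16 − 289487.04 = 6315.12
nΣx² − (Σx)² = 1176040.48 − 1044892.84 = 131147.64; nΣy² − (Σy)² = 90482.72 − 80202.24 = 10280.48
r = 6315.12 / √(131147.64 × 10280.48) = 6315.12 / 36718.6695 ≈ 0.172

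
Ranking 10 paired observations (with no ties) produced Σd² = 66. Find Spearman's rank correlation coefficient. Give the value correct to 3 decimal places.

ρ = 1 − 6Σd² / [n(n²−1)] = 1 − 6×66 / (10×99)
  = 1 − 396/990 = 1 − 0.4000 ≈ 0.600

0.600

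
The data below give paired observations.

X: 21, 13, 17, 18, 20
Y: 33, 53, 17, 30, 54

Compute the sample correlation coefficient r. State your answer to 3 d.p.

-0.190

n = 5, ΣX = 89, ΣY = 187, ΣX² = 1623, ΣY² = 8003, ΣXY = 3291
nΣXY − ΣXΣY = 16455 − 16643 = -188
nΣX² − (ΣX)² = 8115 − 7921 = 194; nΣY² − (ΣY)² = 40015 − 34969 = 5046
r = -188 / √(194 × 5046) = -188 / 989.4059 ≈ -0.190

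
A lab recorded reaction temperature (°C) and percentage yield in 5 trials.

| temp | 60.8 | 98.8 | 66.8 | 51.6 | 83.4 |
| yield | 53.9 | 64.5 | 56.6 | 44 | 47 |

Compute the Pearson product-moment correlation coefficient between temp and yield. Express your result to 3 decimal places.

0.646

n = 5, Σx = 361.4, Σy = 266, Σx² = 27538.44, Σy² = 14414.02, Σxy = 19620.8
nΣxy − ΣxΣy = 98104 − 96132.4 = 1971.6
nΣx² − (Σx)² = 137692.2 − 130609.96 = 7082.24; nΣy² − (Σy)² = 72070.1 − 70756 = 1314.1
r = 1971.6 / √(7082.24 × 1314.1) = 1971.6 / 3050.7002 ≈ 0.646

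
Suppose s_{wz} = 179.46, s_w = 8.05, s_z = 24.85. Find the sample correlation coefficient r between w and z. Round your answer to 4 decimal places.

0.8971

r = Cov(w,z) / (s_w · s_z) = 179.46 / (8.05 × 24.85)
  = 179.46 / 200.0425 ≈ 0.8971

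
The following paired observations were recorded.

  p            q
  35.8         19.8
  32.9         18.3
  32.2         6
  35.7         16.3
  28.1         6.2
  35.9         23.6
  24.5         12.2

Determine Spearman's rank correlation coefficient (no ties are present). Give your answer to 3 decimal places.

Rank p: 6, 4, 3, 5, 2, 7, 1
Rank q: 6, 5, 1, 4, 2, 7, 3
d = rank(p) − rank(q): 0, -1, 2, 1, 0, 0, -2; Σd² = 10
ρ = 1 − 6Σd² / [n(n²−1)] = 1 − 6×10 / (7×48) = 1 − 60/336 ≈ 0.821

0.821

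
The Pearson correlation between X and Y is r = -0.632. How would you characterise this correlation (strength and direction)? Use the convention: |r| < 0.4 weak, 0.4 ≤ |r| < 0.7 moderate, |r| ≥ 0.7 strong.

moderate negative

r = -0.632 < 0 so the relationship is negative.
|r| = 0.632, which falls in the moderate range.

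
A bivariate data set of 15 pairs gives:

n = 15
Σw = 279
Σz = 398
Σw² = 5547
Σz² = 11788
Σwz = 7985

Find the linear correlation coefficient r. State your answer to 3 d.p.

r = (nΣwz − ΣwΣz) / √[(nΣw² − (Σw)²)(nΣz² − (Σz)²)]
Numerator: 15×7985 − 279×398 = 8733
Denominator: √[(83205 − 77841)(176820 − 158404)] = √[5364 × 18416] = 9938.9851
r = 8733 / 9938.9851 ≈ 0.879

0.879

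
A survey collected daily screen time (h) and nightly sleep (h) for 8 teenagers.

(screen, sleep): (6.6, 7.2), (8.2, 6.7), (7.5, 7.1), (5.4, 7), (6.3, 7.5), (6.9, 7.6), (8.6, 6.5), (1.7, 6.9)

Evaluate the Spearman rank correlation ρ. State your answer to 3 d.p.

-0.333

Rank screen: 4, 7, 6, 2, 3, 5, 8, 1
Rank sleep: 6, 2, 5, 4, 7, 8, 1, 3
d = rank(screen) − rank(sleep): -2, 5, 1, -2, -4, -3, 7, -2; Σd² = 112
ρ = 1 − 6Σd² / [n(n²−1)] = 1 − 6×112 / (8×63) = 1 − 672/504 ≈ -0.333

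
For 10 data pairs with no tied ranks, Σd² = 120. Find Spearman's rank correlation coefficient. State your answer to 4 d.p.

0.2727

ρ = 1 − 6Σd² / [n(n²−1)] = 1 − 6×120 / (10×99)
  = 1 − 720/990 = 1 − 0.72727 ≈ 0.2727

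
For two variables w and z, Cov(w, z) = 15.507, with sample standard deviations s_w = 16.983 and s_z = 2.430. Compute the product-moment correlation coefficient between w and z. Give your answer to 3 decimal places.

0.376

r = Cov(w,z) / (s_w · s_z) = 15.507 / (16.983 × 2.430)
  = 15.507 / 41.2687 ≈ 0.376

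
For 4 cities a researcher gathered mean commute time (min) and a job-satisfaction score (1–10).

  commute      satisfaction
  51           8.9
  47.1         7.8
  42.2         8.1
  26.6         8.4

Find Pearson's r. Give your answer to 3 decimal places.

n = 4, Σx = 166.9, Σy = 33.2, Σx² = 7307.81, Σy² = 276.22, Σxy = 1386.54
nΣxy − ΣxΣy = 5546.16 − 5541.08 = 5.08
nΣx² − (Σx)² = 29231.24 − 27855.61 = 1375.63; nΣy² − (Σy)² = 1104.88 − 1102.24 = 2.64
r = 5.08 / √(1375.63 × 2.64) = 5.08 / 60.2633 ≈ 0.084

0.084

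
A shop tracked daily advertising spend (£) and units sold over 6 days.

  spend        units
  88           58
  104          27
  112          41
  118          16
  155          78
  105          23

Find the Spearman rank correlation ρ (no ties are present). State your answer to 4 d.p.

Rank spend: 1, 2, 4, 5, 6, 3
Rank units: 5, 3, 4, 1, 6, 2
d = rank(spend) − rank(units): -4, -1, 0, 4, 0, 1; Σd² = 34
ρ = 1 − 6Σd² / [n(n²−1)] = 1 − 6×34 / (6×35) = 1 − 204/210 ≈ 0.0286

0.0286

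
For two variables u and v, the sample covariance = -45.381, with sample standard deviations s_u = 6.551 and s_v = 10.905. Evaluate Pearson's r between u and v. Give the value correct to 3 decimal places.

-0.635

r = Cov(u,v) / (s_u · s_v) = -45.381 / (6.551 × 10.905)
  = -45.381 / 71.4387 ≈ -0.635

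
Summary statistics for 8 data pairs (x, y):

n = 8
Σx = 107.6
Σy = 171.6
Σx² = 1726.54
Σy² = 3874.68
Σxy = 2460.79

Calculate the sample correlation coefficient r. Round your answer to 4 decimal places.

r = (nΣxy − ΣxΣy) / √[(nΣx² − (Σx)²)(nΣy² − (Σy)²)]
Numerator: 8×2460.79 − 107.6×171.6 = 1222.16
Denominator: √[(13812.32 − 11577.76)(30997.44 − 29446.56)] = √[2234.56 × 1550.88] = 1861.5946
r = 1222.16 / 1861.5946 ≈ 0.6565

0.6565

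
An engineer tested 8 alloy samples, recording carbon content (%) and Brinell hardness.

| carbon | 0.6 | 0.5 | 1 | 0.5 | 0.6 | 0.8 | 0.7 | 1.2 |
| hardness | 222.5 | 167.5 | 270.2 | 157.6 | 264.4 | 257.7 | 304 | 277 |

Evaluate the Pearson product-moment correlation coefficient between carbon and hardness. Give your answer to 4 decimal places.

0.6419

n = 8, Σx = 5.9, Σy = 1920.9, Σx² = 4.79, Σy² = 480869.95, Σxy = 1476.25
nΣxy − ΣxΣy = 11810 − 11333.31 = 476.69
nΣx² − (Σx)² = 38.32 − 34.81 = 3.51; nΣy² − (Σy)² = 3846959.6 − 3689856.81 = 157102.79
r = 476.69 / √(3.51 × 157102.79) = 476.69 / 742.5839 ≈ 0.6419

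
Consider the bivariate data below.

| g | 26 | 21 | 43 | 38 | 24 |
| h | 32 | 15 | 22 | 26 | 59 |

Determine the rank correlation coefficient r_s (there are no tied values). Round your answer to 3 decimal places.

0.000

Rank g: 3, 1, 5, 4, 2
Rank h: 4, 1, 2, 3, 5
d = rank(g) − rank(h): -1, 0, 3, 1, -3; Σd² = 20
ρ = 1 − 6Σd² / [n(n²−1)] = 1 − 6×20 / (5×24) = 1 − 120/120 ≈ 0.000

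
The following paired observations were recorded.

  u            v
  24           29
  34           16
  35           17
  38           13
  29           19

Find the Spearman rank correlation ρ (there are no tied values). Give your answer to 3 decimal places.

Rank u: 1, 3, 4, 5, 2
Rank v: 5, 2, 3, 1, 4
d = rank(u) − rank(v): -4, 1, 1, 4, -2; Σd² = 38
ρ = 1 − 6Σd² / [n(n²−1)] = 1 − 6×38 / (5×24) = 1 − 228/120 ≈ -0.900

-0.900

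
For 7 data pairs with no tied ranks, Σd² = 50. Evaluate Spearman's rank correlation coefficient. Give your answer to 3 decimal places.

0.107

ρ = 1 − 6Σd² / [n(n²−1)] = 1 − 6×50 / (7×48)
  = 1 − 300/336 = 1 − 0.8929 ≈ 0.107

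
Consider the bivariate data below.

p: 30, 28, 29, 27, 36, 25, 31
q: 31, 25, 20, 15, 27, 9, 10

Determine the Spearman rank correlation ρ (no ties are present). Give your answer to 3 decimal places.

Rank p: 5, 3, 4, 2, 7, 1, 6
Rank q: 7, 5, 4, 3, 6, 1, 2
d = rank(p) − rank(q): -2, -2, 0, -1, 1, 0, 4; Σd² = 26
ρ = 1 − 6Σd² / [n(n²−1)] = 1 − 6×26 / (7×48) = 1 − 156/336 ≈ 0.536

0.536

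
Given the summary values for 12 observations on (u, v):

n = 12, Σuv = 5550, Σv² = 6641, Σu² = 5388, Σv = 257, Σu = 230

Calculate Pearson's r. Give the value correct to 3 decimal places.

r = (nΣuv − ΣuΣv) / √[(nΣu² − (Σu)²)(nΣv² − (Σv)²)]
Numerator: 12×5550 − 230×257 = 7490
Denominator: √[(64656 − 52900)(79692 − 66049)] = √[11756 × 13643] = 12664.4032
r = 7490 / 12664.4032 ≈ 0.591

0.591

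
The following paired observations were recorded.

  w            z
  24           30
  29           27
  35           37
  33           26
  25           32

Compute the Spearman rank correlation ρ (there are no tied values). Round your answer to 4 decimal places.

Rank w: 1, 3, 5, 4, 2
Rank z: 3, 2, 5, 1, 4
d = rank(w) − rank(z): -2, 1, 0, 3, -2; Σd² = 18
ρ = 1 − 6Σd² / [n(n²−1)] = 1 − 6×18 / (5×24) = 1 − 108/120 ≈ 0.1000

0.1000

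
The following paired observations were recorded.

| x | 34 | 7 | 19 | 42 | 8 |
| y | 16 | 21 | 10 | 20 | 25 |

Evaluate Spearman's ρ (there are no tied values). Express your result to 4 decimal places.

-0.5000

Rank x: 4, 1, 3, 5, 2
Rank y: 2, 4, 1, 3, 5
d = rank(x) − rank(y): 2, -3, 2, 2, -3; Σd² = 30
ρ = 1 − 6Σd² / [n(n²−1)] = 1 − 6×30 / (5×24) = 1 − 180/120 ≈ -0.5000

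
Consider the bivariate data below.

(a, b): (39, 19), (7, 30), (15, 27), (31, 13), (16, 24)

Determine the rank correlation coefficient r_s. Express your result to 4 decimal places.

Rank a: 5, 1, 2, 4, 3
Rank b: 2, 5, 4, 1, 3
d = rank(a) − rank(b): 3, -4, -2, 3, 0; Σd² = 38
ρ = 1 − 6Σd² / [n(n²−1)] = 1 − 6×38 / (5×24) = 1 − 228/120 ≈ -0.9000

-0.9000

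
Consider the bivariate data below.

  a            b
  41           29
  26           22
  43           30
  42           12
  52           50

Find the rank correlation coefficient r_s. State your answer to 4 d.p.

0.7000

Rank a: 2, 1, 4, 3, 5
Rank b: 3, 2, 4, 1, 5
d = rank(a) − rank(b): -1, -1, 0, 2, 0; Σd² = 6
ρ = 1 − 6Σd² / [n(n²−1)] = 1 − 6×6 / (5×24) = 1 − 36/120 ≈ 0.7000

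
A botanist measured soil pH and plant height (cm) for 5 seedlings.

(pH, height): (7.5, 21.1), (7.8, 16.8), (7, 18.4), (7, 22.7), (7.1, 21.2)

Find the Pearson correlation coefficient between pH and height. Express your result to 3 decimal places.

-0.573

n = 5, Σx = 36.4, Σy = 100.2, Σx² = 265.5, Σy² = 2030.74, Σxy = 727.51
nΣxy − ΣxΣy = 3637.55 − 3647.28 = -9.73
nΣx² − (Σx)² = 1327.5 − 1324.96 = 2.54; nΣy² − (Σy)² = 10153.7 − 10040.04 = 113.66
r = -9.73 / √(2.54 × 113.66) = -9.73 / 16.9911 ≈ -0.573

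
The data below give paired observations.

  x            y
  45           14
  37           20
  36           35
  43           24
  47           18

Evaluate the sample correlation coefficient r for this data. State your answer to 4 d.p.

n = 5, Σx = 208, Σy = 111, Σx² = 8748, Σy² = 2721, Σxy = 4508
nΣxy − ΣxΣy = 22540 − 23088 = -548
nΣx² − (Σx)² = 43740 − 43264 = 476; nΣy² − (Σy)² = 13605 − 12321 = 1284
r = -548 / √(476 × 1284) = -548 / 781.7826 ≈ -0.7010

-0.7010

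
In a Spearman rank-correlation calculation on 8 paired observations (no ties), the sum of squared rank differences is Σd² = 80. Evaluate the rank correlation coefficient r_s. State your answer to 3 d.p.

0.048

ρ = 1 − 6Σd² / [n(n²−1)] = 1 − 6×80 / (8×63)
  = 1 − 480/504 = 1 − 0.9524 ≈ 0.048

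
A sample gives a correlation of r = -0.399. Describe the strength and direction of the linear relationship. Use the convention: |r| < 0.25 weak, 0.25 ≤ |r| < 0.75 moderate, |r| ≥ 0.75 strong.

r = -0.399 < 0 so the relationship is negative.
|r| = 0.399, which falls in the moderate range.

moderate negative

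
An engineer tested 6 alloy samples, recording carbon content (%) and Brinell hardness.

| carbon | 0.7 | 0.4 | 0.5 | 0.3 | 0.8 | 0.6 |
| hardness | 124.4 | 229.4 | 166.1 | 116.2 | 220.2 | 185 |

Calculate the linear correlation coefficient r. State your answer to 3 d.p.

0.253

n = 6, Σx = 3.3, Σy = 1041.3, Σx² = 1.99, Σy² = 191904.41, Σxy = 583.91
nΣxy − ΣxΣy = 3503.46 − 3436.29 = 67.17
nΣx² − (Σx)² = 11.94 − 10.89 = 1.05; nΣy² − (Σy)² = 1151426.46 − 1084305.69 = 67120.77
r = 67.17 / √(1.05 × 67120.77) = 67.17 / 265.4747 ≈ 0.253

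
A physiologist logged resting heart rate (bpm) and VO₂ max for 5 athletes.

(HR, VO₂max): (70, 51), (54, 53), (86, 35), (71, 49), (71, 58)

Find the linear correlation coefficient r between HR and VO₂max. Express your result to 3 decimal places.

n = 5, Σx = 352, Σy = 246, Σx² = 25294, Σy² = 12400, Σxy = 17039
nΣxy − ΣxΣy = 85195 − 86592 = -1397
nΣx² − (Σx)² = 126470 − 123904 = 2566; nΣy² − (Σy)² = 62000 − 60516 = 1484
r = -1397 / √(2566 × 1484) = -1397 / 1951.3954 ≈ -0.716

-0.716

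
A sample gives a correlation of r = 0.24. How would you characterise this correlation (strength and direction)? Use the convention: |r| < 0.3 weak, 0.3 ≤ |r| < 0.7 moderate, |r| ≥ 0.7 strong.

r = 0.24 > 0 so the relationship is positive.
|r| = 0.24, which falls in the weak range.

weak positive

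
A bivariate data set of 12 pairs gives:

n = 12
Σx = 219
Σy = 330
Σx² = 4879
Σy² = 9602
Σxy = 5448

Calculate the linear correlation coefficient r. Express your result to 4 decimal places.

r = (nΣxy − ΣxΣy) / √[(nΣx² − (Σx)²)(nΣy² − (Σy)²)]
Numerator: 12×5448 − 219×330 = -6894
Denominator: √[(58548 − 47961)(115224 − 108900)] = √[10587 × 6324] = 8182.4317
r = -6894 / 8182.4317 ≈ -0.8425

-0.8425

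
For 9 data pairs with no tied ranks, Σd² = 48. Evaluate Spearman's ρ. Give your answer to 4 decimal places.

0.6000

ρ = 1 − 6Σd² / [n(n²−1)] = 1 − 6×48 / (9×80)
  = 1 − 288/720 = 1 − 0.40000 ≈ 0.6000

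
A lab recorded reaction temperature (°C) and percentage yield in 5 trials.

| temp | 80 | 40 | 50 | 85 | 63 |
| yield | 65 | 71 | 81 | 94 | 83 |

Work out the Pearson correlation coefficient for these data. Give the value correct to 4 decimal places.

n = 5, Σx = 318, Σy = 394, Σx² = 21694, Σy² = 31552, Σxy = 25309
nΣxy − ΣxΣy = 126545 − 125292 = 1253
nΣx² − (Σx)² = 108470 − 101124 = 7346; nΣy² − (Σy)² = 157760 − 155236 = 2524
r = 1253 / √(7346 × 2524) = 1253 / 4305.9614 ≈ 0.2910

0.2910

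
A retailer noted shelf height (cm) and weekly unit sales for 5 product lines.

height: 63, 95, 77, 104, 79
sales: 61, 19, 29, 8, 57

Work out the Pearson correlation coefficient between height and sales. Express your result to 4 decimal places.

n = 5, Σx = 418, Σy = 174, Σx² = 35980, Σy² = 8236, Σxy = 13216
nΣxy − ΣxΣy = 66080 − 72732 = -6652
nΣx² − (Σx)² = 179900 − 174724 = 5176; nΣy² − (Σy)² = 41180 − 30276 = 10904
r = -6652 / √(5176 × 10904) = -6652 / 7512.5964 ≈ -0.8854

-0.8854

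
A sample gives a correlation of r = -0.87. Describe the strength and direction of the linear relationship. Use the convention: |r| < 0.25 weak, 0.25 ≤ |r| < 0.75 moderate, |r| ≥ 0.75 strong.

r = -0.87 < 0 so the relationship is negative.
|r| = 0.87, which falls in the strong range.

strong negative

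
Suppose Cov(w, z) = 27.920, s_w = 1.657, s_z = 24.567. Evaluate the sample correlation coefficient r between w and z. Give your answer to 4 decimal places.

0.6859

r = Cov(w,z) / (s_w · s_z) = 27.920 / (1.657 × 24.567)
  = 27.920 / 40.7075 ≈ 0.6859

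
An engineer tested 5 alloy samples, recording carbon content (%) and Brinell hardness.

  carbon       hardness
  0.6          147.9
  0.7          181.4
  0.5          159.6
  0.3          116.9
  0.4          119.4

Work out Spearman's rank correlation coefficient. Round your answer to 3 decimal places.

Rank carbon: 4, 5, 3, 1, 2
Rank hardness: 3, 5, 4, 1, 2
d = rank(carbon) − rank(hardness): 1, 0, -1, 0, 0; Σd² = 2
ρ = 1 − 6Σd² / [n(n²−1)] = 1 − 6×2 / (5×24) = 1 − 12/120 ≈ 0.900

0.900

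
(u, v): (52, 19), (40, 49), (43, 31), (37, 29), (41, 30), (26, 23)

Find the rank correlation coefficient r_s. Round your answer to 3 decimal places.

-0.029

Rank u: 6, 3, 5, 2, 4, 1
Rank v: 1, 6, 5, 3, 4, 2
d = rank(u) − rank(v): 5, -3, 0, -1, 0, -1; Σd² = 36
ρ = 1 − 6Σd² / [n(n²−1)] = 1 − 6×36 / (6×35) = 1 − 216/210 ≈ -0.029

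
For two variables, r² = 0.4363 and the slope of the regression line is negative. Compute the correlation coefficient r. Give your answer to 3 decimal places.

-0.661

|r| = √0.4363 = 0.661
The association is negative, so r = −0.661.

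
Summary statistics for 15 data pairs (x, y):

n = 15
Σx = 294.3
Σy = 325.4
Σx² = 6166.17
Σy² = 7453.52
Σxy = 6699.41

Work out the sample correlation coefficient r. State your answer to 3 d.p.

r = (nΣxy − ΣxΣy) / √[(nΣx² − (Σx)²)(nΣy² − (Σy)²)]
Numerator: 15×6699.41 − 294.3×325.4 = 4725.93
Denominator: √[(92492.55 − 86612.49)(111802.8 − 105885.16)] = √[5880.06 × 5917.64] = 5898.8201
r = 4725.93 / 5898.8201 ≈ 0.801

0.801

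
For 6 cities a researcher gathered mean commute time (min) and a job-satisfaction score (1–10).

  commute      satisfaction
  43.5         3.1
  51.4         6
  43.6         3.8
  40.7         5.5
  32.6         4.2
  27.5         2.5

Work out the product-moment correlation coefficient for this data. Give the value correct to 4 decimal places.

n = 6, Σx = 239.3, Σy = 25.1, Σx² = 9910.67, Σy² = 114.19, Σxy = 1038.45
nΣxy − ΣxΣy = 6230.7 − 6006.43 = 224.27
nΣx² − (Σx)² = 59464.02 − 57264.49 = 2199.53; nΣy² − (Σy)² = 685.14 − 630.01 = 55.13
r = 224.27 / √(2199.53 × 55.13) = 224.27 / 348.2242 ≈ 0.6440

0.6440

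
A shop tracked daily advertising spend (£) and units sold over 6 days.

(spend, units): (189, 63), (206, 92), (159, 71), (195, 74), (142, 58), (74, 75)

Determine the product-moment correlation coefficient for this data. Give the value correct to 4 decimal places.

0.2522

n = 6, Σx = 965, Σy = 433, Σx² = 167103, Σy² = 31939, Σxy = 70364
nΣxy − ΣxΣy = 422184 − 417845 = 4339
nΣx² − (Σx)² = 1002618 − 931225 = 71393; nΣy² − (Σy)² = 191634 − 187489 = 4145
r = 4339 / √(71393 × 4145) = 4339 / 17202.4413 ≈ 0.2522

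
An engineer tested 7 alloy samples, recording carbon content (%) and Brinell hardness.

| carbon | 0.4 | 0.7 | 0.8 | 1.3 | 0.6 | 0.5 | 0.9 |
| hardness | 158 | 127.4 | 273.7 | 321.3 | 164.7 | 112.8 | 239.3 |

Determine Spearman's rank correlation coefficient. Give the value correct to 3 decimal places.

Rank carbon: 1, 4, 5, 7, 3, 2, 6
Rank hardness: 3, 2, 6, 7, 4, 1, 5
d = rank(carbon) − rank(hardness): -2, 2, -1, 0, -1, 1, 1; Σd² = 12
ρ = 1 − 6Σd² / [n(n²−1)] = 1 − 6×12 / (7×48) = 1 − 72/336 ≈ 0.786

0.786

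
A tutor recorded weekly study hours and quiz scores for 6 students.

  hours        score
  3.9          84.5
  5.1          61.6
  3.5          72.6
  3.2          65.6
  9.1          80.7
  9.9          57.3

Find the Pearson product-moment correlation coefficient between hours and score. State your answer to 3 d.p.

n = 6, Σx = 34.7, Σy = 422.3, Σx² = 244.53, Σy² = 30304.71, Σxy = 2409.37
nΣxy − ΣxΣy = 14456.22 − 14653.81 = -197.59
nΣx² − (Σx)² = 1467.18 − 1204.09 = 263.09; nΣy² − (Σy)² = 181828.26 − 178337.29 = 3490.97
r = -197.59 / √(263.09 × 3490.97) = -197.59 / 958.3524 ≈ -0.206

-0.206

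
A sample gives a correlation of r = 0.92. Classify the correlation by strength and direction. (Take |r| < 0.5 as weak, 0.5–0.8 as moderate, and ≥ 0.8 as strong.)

strong positive

r = 0.92 > 0 so the relationship is positive.
|r| = 0.92, which falls in the strong range.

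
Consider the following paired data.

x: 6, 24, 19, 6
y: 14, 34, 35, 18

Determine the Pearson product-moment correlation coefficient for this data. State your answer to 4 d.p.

0.9547

n = 4, Σx = 55, Σy = 101, Σx² = 1009, Σy² = 2901, Σxy = 1673
nΣxy − ΣxΣy = 6692 − 5555 = 1137
nΣx² − (Σx)² = 4036 − 3025 = 1011; nΣy² − (Σy)² = 11604 − 10201 = 1403
r = 1137 / √(1011 × 1403) = 1137 / 1190.9798 ≈ 0.9547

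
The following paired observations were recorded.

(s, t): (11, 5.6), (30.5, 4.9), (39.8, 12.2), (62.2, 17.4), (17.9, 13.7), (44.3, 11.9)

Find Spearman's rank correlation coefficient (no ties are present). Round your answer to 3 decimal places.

0.486

Rank s: 1, 3, 4, 6, 2, 5
Rank t: 2, 1, 4, 6, 5, 3
d = rank(s) − rank(t): -1, 2, 0, 0, -3, 2; Σd² = 18
ρ = 1 − 6Σd² / [n(n²−1)] = 1 − 6×18 / (6×35) = 1 − 108/210 ≈ 0.486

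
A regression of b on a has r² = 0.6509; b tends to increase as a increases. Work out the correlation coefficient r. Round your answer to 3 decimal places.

0.807

|r| = √0.6509 = 0.807
The association is positive, so r = 0.807.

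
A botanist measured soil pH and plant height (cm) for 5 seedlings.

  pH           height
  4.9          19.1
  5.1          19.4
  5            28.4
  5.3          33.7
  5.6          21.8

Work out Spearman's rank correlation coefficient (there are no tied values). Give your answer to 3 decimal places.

0.500

Rank pH: 1, 3, 2, 4, 5
Rank height: 1, 2, 4, 5, 3
d = rank(pH) − rank(height): 0, 1, -2, -1, 2; Σd² = 10
ρ = 1 − 6Σd² / [n(n²−1)] = 1 − 6×10 / (5×24) = 1 − 60/120 ≈ 0.500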